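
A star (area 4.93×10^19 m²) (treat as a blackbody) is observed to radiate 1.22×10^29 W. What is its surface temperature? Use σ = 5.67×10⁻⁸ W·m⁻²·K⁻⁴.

T ≈ 14500 K

From P = σAT⁴, T = (P / σA)^(1/4) = (1.22×10^29 / (5.67×10⁻⁸ × 4.93×10^19))^(1/4).
T = (4.36×10^16)^(1/4) = 14500 K.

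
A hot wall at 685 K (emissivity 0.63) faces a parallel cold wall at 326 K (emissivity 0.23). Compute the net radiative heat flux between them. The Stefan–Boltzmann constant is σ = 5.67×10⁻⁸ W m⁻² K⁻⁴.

q ≈ 2400 W/m²

For two large parallel gray plates, q = σ(T₁⁴ − T₂⁴) / (1/ε₁ + 1/ε₂ − 1).
1/ε₁ + 1/ε₂ − 1 = 1/0.63 + 1/0.23 − 1 = 4.935.
T₁⁴ − T₂⁴ = 2.20×10^11 − 1.13×10^10 = 2.09×10^11 K⁴.
q = 5.67×10⁻⁸ × 2.09×10^11 / 4.935 = 2400 W/m².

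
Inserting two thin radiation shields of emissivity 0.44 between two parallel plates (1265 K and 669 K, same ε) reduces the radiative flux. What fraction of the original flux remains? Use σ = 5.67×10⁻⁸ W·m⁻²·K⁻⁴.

With N identical shields there are N+1 = 3 gaps in series, each with the same radiative resistance, so the flux falls to 1/(N+1) of its unshielded value.

ratio ≈ 0.333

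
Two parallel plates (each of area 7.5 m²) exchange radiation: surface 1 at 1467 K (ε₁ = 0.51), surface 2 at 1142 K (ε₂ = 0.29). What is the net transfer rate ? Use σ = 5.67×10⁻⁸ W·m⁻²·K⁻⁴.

Q ≈ 2.83×10^5 W

For two large parallel gray plates, q = σ(T₁⁴ − T₂⁴) / (1/ε₁ + 1/ε₂ − 1).
1/ε₁ + 1/ε₂ − 1 = 1/0.51 + 1/0.29 − 1 = 4.409.
T₁⁴ − T₂⁴ = 4.63×10^12 − 1.70×10^12 = 2.93×10^12 K⁴.
q = 5.67×10⁻⁸ × 2.93×10^12 / 4.409 = 37700 W/m².
Q = q·A = 37700 × 7.5 = 2.83×10^5 W.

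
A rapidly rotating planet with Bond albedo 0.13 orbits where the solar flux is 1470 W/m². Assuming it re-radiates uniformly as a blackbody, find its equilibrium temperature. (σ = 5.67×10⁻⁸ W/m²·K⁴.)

T ≈ 274 K

Power absorbed = (1−a)S·πR²; power emitted = 4πR²σT⁴. Equating and cancelling πR²:
T = ((1−a)S / 4σ)^(1/4) = (1280 / (4 × 5.67×10⁻⁸))^(1/4) = (5.64×10^9)^(1/4).
T = 274 K.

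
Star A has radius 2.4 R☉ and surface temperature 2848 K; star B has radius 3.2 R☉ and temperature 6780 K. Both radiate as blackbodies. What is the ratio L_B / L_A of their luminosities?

L_B/L_A ≈ 57.1

L = 4πR²σT⁴ ∝ R²T⁴, so L_B/L_A = (3.2/2.4)² × (6780/2848)⁴ = 1.78 × 32.1 = 57.1.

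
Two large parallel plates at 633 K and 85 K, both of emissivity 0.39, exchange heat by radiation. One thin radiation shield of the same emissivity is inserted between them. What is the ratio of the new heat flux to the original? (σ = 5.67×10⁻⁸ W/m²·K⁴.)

With N identical shields there are N+1 = 2 gaps in series, each with the same radiative resistance, so the flux falls to 1/(N+1) of its unshielded value.

ratio ≈ 0.500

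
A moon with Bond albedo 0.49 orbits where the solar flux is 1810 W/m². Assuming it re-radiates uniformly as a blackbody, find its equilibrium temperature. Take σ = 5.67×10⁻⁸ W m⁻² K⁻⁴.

Power absorbed = (1−a)S·πR²; power emitted = 4πR²σT⁴. Equating and cancelling πR²:
T = ((1−a)S / 4σ)^(1/4) = (923 / (4 × 5.67×10⁻⁸))^(1/4) = (4.07×10^9)^(1/4).
T = 253 K.

T ≈ 253 K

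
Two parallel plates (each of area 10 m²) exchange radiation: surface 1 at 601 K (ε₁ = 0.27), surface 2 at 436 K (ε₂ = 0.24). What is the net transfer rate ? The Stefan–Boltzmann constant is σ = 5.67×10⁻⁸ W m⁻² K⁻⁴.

For two large parallel gray plates, q = σ(T₁⁴ − T₂⁴) / (1/ε₁ + 1/ε₂ − 1).
1/ε₁ + 1/ε₂ − 1 = 1/0.27 + 1/0.24 − 1 = 6.870.
T₁⁴ − T₂⁴ = 1.30×10^11 − 3.61×10^10 = 9.43×10^10 K⁴.
q = 5.67×10⁻⁸ × 9.43×10^10 / 6.870 = 778 W/m².
Q = q·A = 778 × 10 = 7780 W.

Q ≈ 7780 W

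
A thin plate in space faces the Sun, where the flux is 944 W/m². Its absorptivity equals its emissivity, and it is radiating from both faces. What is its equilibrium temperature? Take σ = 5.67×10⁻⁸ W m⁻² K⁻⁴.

Absorbed flux αS = emitted flux 2εσT⁴ per unit area; with α = ε this gives T = (S/2σ)^(1/4).
T = (944 / (2 × 5.67×10⁻⁸))^(1/4) = (8.32×10^9)^(1/4).
T = 302 K.

T ≈ 302 K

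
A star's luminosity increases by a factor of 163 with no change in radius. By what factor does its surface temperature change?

factor ≈ 3.57

P ∝ T⁴ ⇒ T ∝ P^(1/4), so T scales by (163)^(1/4) = 3.57.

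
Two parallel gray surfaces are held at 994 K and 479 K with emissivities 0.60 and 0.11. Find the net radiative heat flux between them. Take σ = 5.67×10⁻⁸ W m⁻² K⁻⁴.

q ≈ 5370 W/m²

For two large parallel gray plates, q = σ(T₁⁴ − T₂⁴) / (1/ε₁ + 1/ε₂ − 1).
1/ε₁ + 1/ε₂ − 1 = 1/0.60 + 1/0.11 − 1 = 9.758.
T₁⁴ − T₂⁴ = 9.76×10^11 − 5.26×10^10 = 9.24×10^11 K⁴.
q = 5.67×10⁻⁸ × 9.24×10^11 / 9.758 = 5370 W/m².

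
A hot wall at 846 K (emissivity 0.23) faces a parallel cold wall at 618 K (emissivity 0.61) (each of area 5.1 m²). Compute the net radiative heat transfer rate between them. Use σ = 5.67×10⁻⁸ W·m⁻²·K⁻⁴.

Q ≈ 21200 W

For two large parallel gray plates, q = σ(T₁⁴ − T₂⁴) / (1/ε₁ + 1/ε₂ − 1).
1/ε₁ + 1/ε₂ − 1 = 1/0.23 + 1/0.61 − 1 = 4.987.
T₁⁴ − T₂⁴ = 5.12×10^11 − 1.46×10^11 = 3.66×10^11 K⁴.
q = 5.67×10⁻⁸ × 3.66×10^11 / 4.987 = 4170 W/m².
Q = q·A = 4170 × 5.1 = 21200 W.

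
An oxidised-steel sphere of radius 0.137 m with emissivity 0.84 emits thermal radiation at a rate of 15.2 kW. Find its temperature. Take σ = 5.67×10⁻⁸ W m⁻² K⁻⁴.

T ≈ 1080 K

A = 4πr² = 4π × (0.137)² = 0.236 m².
From P = εσAT⁴, T = (P / εσA)^(1/4) = (15200 / (0.84 × 5.67×10⁻⁸ × 0.236))^(1/4).
T = (1.35×10^12)^(1/4) = 1080 K.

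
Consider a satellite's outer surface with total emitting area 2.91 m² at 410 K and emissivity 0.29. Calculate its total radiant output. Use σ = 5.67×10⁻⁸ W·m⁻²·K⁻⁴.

P ≈ 1350 W

Stefan–Boltzmann: P = εσAT⁴ = 0.29 × 5.67×10⁻⁸ × 2.91 × (410)⁴ = 0.29 × 5.67×10⁻⁸ × 2.91 × 2.83×10^10.
P = 1350 W.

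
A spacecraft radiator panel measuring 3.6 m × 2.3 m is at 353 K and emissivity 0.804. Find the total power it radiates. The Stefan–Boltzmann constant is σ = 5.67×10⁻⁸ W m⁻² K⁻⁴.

P ≈ 5860 W

A = 3.6 × 2.3 = 8.28 m².
Stefan–Boltzmann: P = εσAT⁴ = 0.804 × 5.67×10⁻⁸ × 8.28 × (353)⁴ = 0.804 × 5.67×10⁻⁸ × 8.28 × 1.55×10^10.
P = 5860 W.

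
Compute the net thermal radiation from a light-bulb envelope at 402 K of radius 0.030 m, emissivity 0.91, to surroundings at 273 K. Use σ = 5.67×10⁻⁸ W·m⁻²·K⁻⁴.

A = 4πr² = 4π × (0.030)² = 0.0113 m².
Q = εσA(T⁴ − T_s⁴). T⁴ − T_s⁴ = (402)⁴ − (273)⁴ = 2.61×10^10 − 5.55×10^9 = 2.06×10^10 K⁴.
Q = 0.91 × 5.67×10⁻⁸ × 0.0113 × 2.06×10^10 = 12.0 W.

Q ≈ 12.0 W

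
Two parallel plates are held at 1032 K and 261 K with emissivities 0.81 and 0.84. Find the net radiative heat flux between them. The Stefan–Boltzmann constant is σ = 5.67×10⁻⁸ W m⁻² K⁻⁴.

q ≈ 44900 W/m²

For two large parallel gray plates, q = σ(T₁⁴ − T₂⁴) / (1/ε₁ + 1/ε₂ − 1).
1/ε₁ + 1/ε₂ − 1 = 1/0.81 + 1/0.84 − 1 = 1.425.
T₁⁴ − T₂⁴ = 1.13×10^12 − 4.64×10^9 = 1.13×10^12 K⁴.
q = 5.67×10⁻⁸ × 1.13×10^12 / 1.425 = 44900 W/m².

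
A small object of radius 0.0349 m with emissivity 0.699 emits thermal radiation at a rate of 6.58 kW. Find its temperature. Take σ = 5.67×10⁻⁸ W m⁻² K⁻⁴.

T ≈ 1810 K

A = 4πr² = 4π × (0.0349)² = 0.0153 m².
From P = εσAT⁴, T = (P / εσA)^(1/4) = (6580 / (0.699 × 5.67×10⁻⁸ × 0.0153))^(1/4).
T = (1.08×10^13)^(1/4) = 1810 K.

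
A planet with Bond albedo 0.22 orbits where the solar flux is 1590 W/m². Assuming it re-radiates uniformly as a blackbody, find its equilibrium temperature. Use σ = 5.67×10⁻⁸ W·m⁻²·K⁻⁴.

Power absorbed = (1−a)S·πR²; power emitted = 4πR²σT⁴. Equating and cancelling πR²:
T = ((1−a)S / 4σ)^(1/4) = (1240 / (4 × 5.67×10⁻⁸))^(1/4) = (5.47×10^9)^(1/4).
T = 272 K.

T ≈ 272 K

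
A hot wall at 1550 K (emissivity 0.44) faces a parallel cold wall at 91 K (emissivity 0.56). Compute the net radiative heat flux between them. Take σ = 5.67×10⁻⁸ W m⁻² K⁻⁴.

For two large parallel gray plates, q = σ(T₁⁴ − T₂⁴) / (1/ε₁ + 1/ε₂ − 1).
1/ε₁ + 1/ε₂ − 1 = 1/0.44 + 1/0.56 − 1 = 3.058.
T₁⁴ − T₂⁴ = 5.77×10^12 − 6.86×10^7 = 5.77×10^12 K⁴.
q = 5.67×10⁻⁸ × 5.77×10^12 / 3.058 = 1.07×10^5 W/m².

q ≈ 1.07×10^5 W/m²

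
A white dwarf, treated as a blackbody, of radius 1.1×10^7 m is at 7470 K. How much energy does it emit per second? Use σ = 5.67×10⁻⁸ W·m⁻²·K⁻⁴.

P ≈ 2.68×10^23 W

A = 4πr² = 4π × (1.1×10^7)² = 1.52×10^15 m².
P = σAT⁴ = 5.67×10⁻⁸ × 1.52×10^15 × (7470)⁴ = 5.67×10⁻⁸ × 1.52×10^15 × 3.11×10^15.
P = 2.68×10^23 W.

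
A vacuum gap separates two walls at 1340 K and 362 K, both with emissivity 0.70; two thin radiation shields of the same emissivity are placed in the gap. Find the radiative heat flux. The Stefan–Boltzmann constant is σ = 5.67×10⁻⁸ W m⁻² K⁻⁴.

Each of the 3 gaps contributes resistance (2/ε − 1) = 2/0.70 − 1 = 1.857; total = 5.571.
q = σ(T₁⁴ − T₂⁴) / 5.571 = 5.67×10⁻⁸ × 3.21×10^12 / 5.571 = 32600 W/m².

q ≈ 32600 W/m²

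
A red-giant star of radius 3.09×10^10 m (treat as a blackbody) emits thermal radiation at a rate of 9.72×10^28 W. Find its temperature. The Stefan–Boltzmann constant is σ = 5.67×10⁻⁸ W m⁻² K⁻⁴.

A = 4πr² = 4π × (3.09×10^10)² = 1.20×10^22 m².
From P = σAT⁴, T = (P / σA)^(1/4) = (9.72×10^28 / (5.67×10⁻⁸ × 1.20×10^22))^(1/4).
T = (1.43×10^14)^(1/4) = 3460 K.

T ≈ 3460 K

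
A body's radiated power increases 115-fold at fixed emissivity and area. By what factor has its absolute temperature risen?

factor ≈ 3.27

P ∝ T⁴ ⇒ T ∝ P^(1/4), so T scales by (115)^(1/4) = 3.27.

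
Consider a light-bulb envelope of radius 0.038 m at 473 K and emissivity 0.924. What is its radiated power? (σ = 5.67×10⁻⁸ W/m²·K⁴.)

P ≈ 47.6 W

A = 4πr² = 4π × (0.038)² = 0.0181 m².
P = εσAT⁴ = 0.924 × 5.67×10⁻⁸ × 0.0181 × (473)⁴ = 0.924 × 5.67×10⁻⁸ × 0.0181 × 5.01×10^10.
P = 47.6 W.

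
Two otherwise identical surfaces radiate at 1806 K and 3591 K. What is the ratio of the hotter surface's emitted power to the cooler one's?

ratio ≈ 15.6

P ∝ T⁴, so the ratio is (3591/1806)⁴ = (1.988)⁴ = 15.6.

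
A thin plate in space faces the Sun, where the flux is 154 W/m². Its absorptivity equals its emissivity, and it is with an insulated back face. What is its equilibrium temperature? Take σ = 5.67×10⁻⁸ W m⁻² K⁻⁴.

Absorbed flux αS = emitted flux εσT⁴ (one radiating face); with α = ε, T = (S/σ)^(1/4).
T = (154 / 5.67×10⁻⁸)^(1/4) = (2.72×10^9)^(1/4).
T = 228 K.

T ≈ 228 K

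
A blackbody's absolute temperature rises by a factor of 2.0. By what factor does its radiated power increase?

factor ≈ 16.0

P ∝ T⁴, so the power scales as (2.0)⁴ = 16.0.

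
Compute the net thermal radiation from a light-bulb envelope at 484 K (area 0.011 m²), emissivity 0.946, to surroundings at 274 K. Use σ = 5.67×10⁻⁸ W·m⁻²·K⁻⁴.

Q = εσA(T⁴ − T_s⁴). T⁴ − T_s⁴ = (484)⁴ − (274)⁴ = 5.49×10^10 − 5.64×10^9 = 4.92×10^10 K⁴.
Q = 0.946 × 5.67×10⁻⁸ × 0.0110 × 4.92×10^10 = 29.1 W.

Q ≈ 29.1 W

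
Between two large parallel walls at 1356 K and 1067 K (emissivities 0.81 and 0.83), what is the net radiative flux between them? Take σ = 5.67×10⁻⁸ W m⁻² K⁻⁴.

q ≈ 82100 W/m²

For two large parallel gray plates, q = σ(T₁⁴ − T₂⁴) / (1/ε₁ + 1/ε₂ − 1).
1/ε₁ + 1/ε₂ − 1 = 1/0.81 + 1/0.83 − 1 = 1.439.
T₁⁴ − T₂⁴ = 3.38×10^12 − 1.30×10^12 = 2.08×10^12 K⁴.
q = 5.67×10⁻⁸ × 2.08×10^12 / 1.439 = 82100 W/m².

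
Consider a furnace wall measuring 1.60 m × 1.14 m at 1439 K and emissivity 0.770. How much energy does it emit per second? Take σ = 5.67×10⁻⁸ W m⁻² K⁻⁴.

A = 1.60 × 1.14 = 1.82 m².
P = εσAT⁴ = 0.770 × 5.67×10⁻⁸ × 1.82 × (1439)⁴ = 0.770 × 5.67×10⁻⁸ × 1.82 × 4.29×10^12.
P = 3.41×10^5 W.

P ≈ 3.41×10^5 W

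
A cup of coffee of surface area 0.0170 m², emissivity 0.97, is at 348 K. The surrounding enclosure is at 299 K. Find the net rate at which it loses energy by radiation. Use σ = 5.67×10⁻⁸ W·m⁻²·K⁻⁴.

Q ≈ 6.24 W

Q = εσA(T⁴ − T_s⁴). T⁴ − T_s⁴ = (348)⁴ − (299)⁴ = 1.47×10^10 − 7.99×10^9 = 6.67×10^9 K⁴.
Q = 0.97 × 5.67×10⁻⁸ × 0.0170 × 6.67×10^9 = 6.24 W.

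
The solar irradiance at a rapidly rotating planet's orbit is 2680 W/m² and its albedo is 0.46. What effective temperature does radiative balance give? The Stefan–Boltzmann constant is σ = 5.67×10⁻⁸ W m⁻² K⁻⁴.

Power absorbed = (1−a)S·πR²; power emitted = 4πR²σT⁴. Equating and cancelling πR²:
T = ((1−a)S / 4σ)^(1/4) = (1450 / (4 × 5.67×10⁻⁸))^(1/4) = (6.38×10^9)^(1/4).
T = 283 K.

T ≈ 283 K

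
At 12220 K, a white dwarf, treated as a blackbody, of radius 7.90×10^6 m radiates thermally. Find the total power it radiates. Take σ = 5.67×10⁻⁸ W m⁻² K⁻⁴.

A = 4πr² = 4π × (7.90×10^6)² = 7.84×10^14 m².
P = σAT⁴ = 5.67×10⁻⁸ × 7.84×10^14 × (12220)⁴ = 5.67×10⁻⁸ × 7.84×10^14 × 2.23×10^16.
P = 9.92×10^23 W.

P ≈ 9.92×10^23 W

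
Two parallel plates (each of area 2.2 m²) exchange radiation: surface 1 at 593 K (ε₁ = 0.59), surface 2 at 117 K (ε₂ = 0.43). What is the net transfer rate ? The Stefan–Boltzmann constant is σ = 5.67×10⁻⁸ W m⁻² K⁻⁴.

For two large parallel gray plates, q = σ(T₁⁴ − T₂⁴) / (1/ε₁ + 1/ε₂ − 1).
1/ε₁ + 1/ε₂ − 1 = 1/0.59 + 1/0.43 − 1 = 3.020.
T₁⁴ − T₂⁴ = 1.24×10^11 − 1.87×10^8 = 1.23×10^11 K⁴.
q = 5.67×10⁻⁸ × 1.23×10^11 / 3.020 = 2320 W/m².
Q = q·A = 2320 × 2.2 = 5100 W.

Q ≈ 5100 W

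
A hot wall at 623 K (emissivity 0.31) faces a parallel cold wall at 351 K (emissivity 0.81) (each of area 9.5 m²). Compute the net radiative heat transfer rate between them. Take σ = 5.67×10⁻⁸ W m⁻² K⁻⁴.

Q ≈ 21100 W

For two large parallel gray plates, q = σ(T₁⁴ − T₂⁴) / (1/ε₁ + 1/ε₂ − 1).
1/ε₁ + 1/ε₂ − 1 = 1/0.31 + 1/0.81 − 1 = 3.460.
T₁⁴ − T₂⁴ = 1.51×10^11 − 1.52×10^10 = 1.35×10^11 K⁴.
q = 5.67×10⁻⁸ × 1.35×10^11 / 3.460 = 2220 W/m².
Q = q·A = 2220 × 9.5 = 21100 W.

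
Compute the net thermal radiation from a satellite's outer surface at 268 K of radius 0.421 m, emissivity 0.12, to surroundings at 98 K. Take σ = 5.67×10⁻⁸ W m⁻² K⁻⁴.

A = 4πr² = 4π × (0.421)² = 2.23 m².
Q = εσA(T⁴ − T_s⁴). T⁴ − T_s⁴ = (268)⁴ − (98)⁴ = 5.16×10^9 − 9.22×10^7 = 5.07×10^9 K⁴.
Q = 0.12 × 5.67×10⁻⁸ × 2.23 × 5.07×10^9 = 76.8 W.

Q ≈ 76.8 W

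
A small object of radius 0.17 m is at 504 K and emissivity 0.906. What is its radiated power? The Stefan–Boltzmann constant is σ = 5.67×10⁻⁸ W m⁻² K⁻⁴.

A = 4πr² = 4π × (0.17)² = 0.363 m².
P = εσAT⁴ = 0.906 × 5.67×10⁻⁸ × 0.363 × (504)⁴ = 0.906 × 5.67×10⁻⁸ × 0.363 × 6.45×10^10.
P = 1200 W.

P ≈ 1200 W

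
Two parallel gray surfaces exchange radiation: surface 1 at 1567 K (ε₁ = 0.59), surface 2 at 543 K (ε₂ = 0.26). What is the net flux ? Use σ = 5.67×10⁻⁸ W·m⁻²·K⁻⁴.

For two large parallel gray plates, q = σ(T₁⁴ − T₂⁴) / (1/ε₁ + 1/ε₂ − 1).
1/ε₁ + 1/ε₂ − 1 = 1/0.59 + 1/0.26 − 1 = 4.541.
T₁⁴ − T₂⁴ = 6.03×10^12 − 8.69×10^10 = 5.94×10^12 K⁴.
q = 5.67×10⁻⁸ × 5.94×10^12 / 4.541 = 74200 W/m².

q ≈ 74200 W/m²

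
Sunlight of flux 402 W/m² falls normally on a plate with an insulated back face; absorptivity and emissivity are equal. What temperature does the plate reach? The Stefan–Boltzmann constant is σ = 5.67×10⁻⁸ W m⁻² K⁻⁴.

Absorbed flux αS = emitted flux εσT⁴ (one radiating face); with α = ε, T = (S/σ)^(1/4).
T = (402 / 5.67×10⁻⁸)^(1/4) = (7.09×10^9)^(1/4).
T = 290 K.

T ≈ 290 K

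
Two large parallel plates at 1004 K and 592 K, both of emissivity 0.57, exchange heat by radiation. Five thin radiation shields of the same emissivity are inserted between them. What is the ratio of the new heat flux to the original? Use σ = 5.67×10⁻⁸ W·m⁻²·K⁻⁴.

With N identical shields there are N+1 = 6 gaps in series, each with the same radiative resistance, so the flux falls to 1/(N+1) of its unshielded value.

ratio ≈ 0.167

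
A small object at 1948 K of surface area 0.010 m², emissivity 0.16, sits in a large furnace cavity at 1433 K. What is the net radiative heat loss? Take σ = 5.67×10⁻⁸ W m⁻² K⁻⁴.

Q = εσA(T⁴ − T_s⁴). T⁴ − T_s⁴ = (1948)⁴ − (1433)⁴ = 1.44×10^13 − 4.22×10^12 = 1.02×10^13 K⁴.
Q = 0.16 × 5.67×10⁻⁸ × 0.0100 × 1.02×10^13 = 924 W.

Q ≈ 924 W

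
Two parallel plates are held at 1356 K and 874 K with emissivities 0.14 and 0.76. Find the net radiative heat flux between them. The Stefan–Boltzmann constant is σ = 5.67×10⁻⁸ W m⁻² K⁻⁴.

q ≈ 21300 W/m²

For two large parallel gray plates, q = σ(T₁⁴ − T₂⁴) / (1/ε₁ + 1/ε₂ − 1).
1/ε₁ + 1/ε₂ − 1 = 1/0.14 + 1/0.76 − 1 = 7.459.
T₁⁴ − T₂⁴ = 3.38×10^12 − 5.84×10^11 = 2.80×10^12 K⁴.
q = 5.67×10⁻⁸ × 2.80×10^12 / 7.459 = 21300 W/m².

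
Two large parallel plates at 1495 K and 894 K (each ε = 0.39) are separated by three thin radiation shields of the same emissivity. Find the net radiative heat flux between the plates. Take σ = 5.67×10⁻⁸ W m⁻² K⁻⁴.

q ≈ 15000 W/m²

Each of the 4 gaps contributes resistance (2/ε − 1) = 2/0.39 − 1 = 4.128; total = 16.51.
q = σ(T₁⁴ − T₂⁴) / 16.51 = 5.67×10⁻⁸ × 4.36×10^12 / 16.51 = 15000 W/m².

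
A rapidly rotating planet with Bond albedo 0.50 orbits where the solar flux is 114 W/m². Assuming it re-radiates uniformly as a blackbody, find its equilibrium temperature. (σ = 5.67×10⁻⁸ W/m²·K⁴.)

Power absorbed = (1−a)S·πR²; power emitted = 4πR²σT⁴. Equating and cancelling πR²:
T = ((1−a)S / 4σ)^(1/4) = (57.0 / (4 × 5.67×10⁻⁸))^(1/4) = (2.51×10^8)^(1/4).
T = 126 K.

T ≈ 126 K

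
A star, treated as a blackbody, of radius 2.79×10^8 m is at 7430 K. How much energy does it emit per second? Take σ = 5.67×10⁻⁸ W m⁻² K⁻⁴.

A = 4πr² = 4π × (2.79×10^8)² = 9.78×10^17 m².
P = σAT⁴ = 5.67×10⁻⁸ × 9.78×10^17 × (7430)⁴ = 5.67×10⁻⁸ × 9.78×10^17 × 3.05×10^15.
P = 1.69×10^26 W.

P ≈ 1.69×10^26 W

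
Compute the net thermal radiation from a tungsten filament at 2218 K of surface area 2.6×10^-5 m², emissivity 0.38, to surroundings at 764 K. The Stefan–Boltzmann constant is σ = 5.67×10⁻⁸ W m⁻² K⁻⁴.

Q ≈ 13.4 W

Q = εσA(T⁴ − T_s⁴). T⁴ − T_s⁴ = (2218)⁴ − (764)⁴ = 2.42×10^13 − 3.41×10^11 = 2.39×10^13 K⁴.
Q = 0.38 × 5.67×10⁻⁸ × 2.60×10^-5 × 2.39×10^13 = 13.4 W.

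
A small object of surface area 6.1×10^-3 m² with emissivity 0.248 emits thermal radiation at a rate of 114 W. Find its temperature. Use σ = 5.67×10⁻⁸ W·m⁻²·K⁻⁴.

From P = εσAT⁴, T = (P / εσA)^(1/4) = (114 / (0.248 × 5.67×10⁻⁸ × 6.10×10^-3))^(1/4).
T = (1.33×10^12)^(1/4) = 1070 K.

T ≈ 1070 K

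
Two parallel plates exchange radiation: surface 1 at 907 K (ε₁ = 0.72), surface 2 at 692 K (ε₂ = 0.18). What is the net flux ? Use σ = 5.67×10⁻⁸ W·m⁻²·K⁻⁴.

q ≈ 4270 W/m²

For two large parallel gray plates, q = σ(T₁⁴ − T₂⁴) / (1/ε₁ + 1/ε₂ − 1).
1/ε₁ + 1/ε₂ − 1 = 1/0.72 + 1/0.18 − 1 = 5.944.
T₁⁴ − T₂⁴ = 6.77×10^11 − 2.29×10^11 = 4.47×10^11 K⁴.
q = 5.67×10⁻⁸ × 4.47×10^11 / 5.944 = 4270 W/m².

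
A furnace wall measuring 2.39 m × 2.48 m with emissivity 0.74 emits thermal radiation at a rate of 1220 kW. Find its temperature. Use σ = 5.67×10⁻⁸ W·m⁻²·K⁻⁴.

A = 2.39 × 2.48 = 5.93 m².
From P = εσAT⁴, T = (P / εσA)^(1/4) = (1.22×10^6 / (0.74 × 5.67×10⁻⁸ × 5.93))^(1/4).
T = (4.91×10^12)^(1/4) = 1490 K.

T ≈ 1490 K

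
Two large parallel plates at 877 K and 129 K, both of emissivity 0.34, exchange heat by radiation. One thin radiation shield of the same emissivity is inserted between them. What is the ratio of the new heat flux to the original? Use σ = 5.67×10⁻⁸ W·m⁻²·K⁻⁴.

ratio ≈ 0.500

With N identical shields there are N+1 = 2 gaps in series, each with the same radiative resistance, so the flux falls to 1/(N+1) of its unshielded value.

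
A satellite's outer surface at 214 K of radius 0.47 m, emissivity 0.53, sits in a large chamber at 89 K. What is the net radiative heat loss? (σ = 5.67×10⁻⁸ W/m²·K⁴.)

Q ≈ 170 W

A = 4πr² = 4π × (0.47)² = 2.78 m².
Q = εσA(T⁴ − T_s⁴). T⁴ − T_s⁴ = (214)⁴ − (89)⁴ = 2.10×10^9 − 6.27×10^7 = 2.03×10^9 K⁴.
Q = 0.53 × 5.67×10⁻⁸ × 2.78 × 2.03×10^9 = 170 W.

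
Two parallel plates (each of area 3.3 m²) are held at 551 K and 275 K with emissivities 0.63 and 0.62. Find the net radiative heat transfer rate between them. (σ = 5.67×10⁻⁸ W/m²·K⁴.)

For two large parallel gray plates, q = σ(T₁⁴ − T₂⁴) / (1/ε₁ + 1/ε₂ − 1).
1/ε₁ + 1/ε₂ − 1 = 1/0.63 + 1/0.62 − 1 = 2.200.
T₁⁴ − T₂⁴ = 9.22×10^10 − 5.72×10^9 = 8.65×10^10 K⁴.
q = 5.67×10⁻⁸ × 8.65×10^10 / 2.200 = 2230 W/m².
Q = q·A = 2230 × 3.3 = 7350 W.

Q ≈ 7350 W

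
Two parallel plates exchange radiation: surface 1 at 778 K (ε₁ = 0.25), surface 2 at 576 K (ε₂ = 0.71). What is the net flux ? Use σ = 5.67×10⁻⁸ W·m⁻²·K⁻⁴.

q ≈ 3300 W/m²

For two large parallel gray plates, q = σ(T₁⁴ − T₂⁴) / (1/ε₁ + 1/ε₂ − 1).
1/ε₁ + 1/ε₂ − 1 = 1/0.25 + 1/0.71 − 1 = 4.408.
T₁⁴ − T₂⁴ = 3.66×10^11 − 1.10×10^11 = 2.56×10^11 K⁴.
q = 5.67×10⁻⁸ × 2.56×10^11 / 4.408 = 3300 W/m².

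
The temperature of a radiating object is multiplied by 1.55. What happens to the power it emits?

factor ≈ 5.77

P ∝ T⁴, so the power scales as (1.55)⁴ = 5.77.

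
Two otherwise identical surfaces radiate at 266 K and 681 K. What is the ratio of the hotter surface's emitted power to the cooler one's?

ratio ≈ 43.0

P ∝ T⁴, so the ratio is (681/266)⁴ = (2.560)⁴ = 43.0.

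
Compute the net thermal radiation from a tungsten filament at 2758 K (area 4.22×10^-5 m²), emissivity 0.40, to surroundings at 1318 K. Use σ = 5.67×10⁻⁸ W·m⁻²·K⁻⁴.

Q ≈ 52.5 W

Q = εσA(T⁴ − T_s⁴). T⁴ − T_s⁴ = (2758)⁴ − (1318)⁴ = 5.79×10^13 − 3.02×10^12 = 5.48×10^13 K⁴.
Q = 0.40 × 5.67×10⁻⁸ × 4.22×10^-5 × 5.48×10^13 = 52.5 W.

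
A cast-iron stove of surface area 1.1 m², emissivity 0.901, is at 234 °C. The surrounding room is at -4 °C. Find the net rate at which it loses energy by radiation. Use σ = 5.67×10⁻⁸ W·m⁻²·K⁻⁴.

Convert: 234 °C = 507 K; -4 °C = 269 K.
Q = εσA(T⁴ − T_s⁴). T⁴ − T_s⁴ = (507)⁴ − (269)⁴ = 6.61×10^10 − 5.24×10^9 = 6.08×10^10 K⁴.
Q = 0.901 × 5.67×10⁻⁸ × 1.10 × 6.08×10^10 = 3420 W.

Q ≈ 3420 W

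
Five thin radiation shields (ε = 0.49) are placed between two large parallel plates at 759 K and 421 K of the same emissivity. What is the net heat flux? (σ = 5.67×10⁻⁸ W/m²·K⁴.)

Each of the 6 gaps contributes resistance (2/ε − 1) = 2/0.49 − 1 = 3.082; total = 18.49.
q = σ(T₁⁴ − T₂⁴) / 18.49 = 5.67×10⁻⁸ × 3.00×10^11 / 18.49 = 921 W/m².

q ≈ 921 W/m²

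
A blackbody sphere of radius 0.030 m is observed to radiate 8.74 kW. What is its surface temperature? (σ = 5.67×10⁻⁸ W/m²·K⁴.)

T ≈ 1920 K

A = 4πr² = 4π × (0.030)² = 0.0113 m².
From P = σAT⁴, T = (P / σA)^(1/4) = (8740 / (5.67×10⁻⁸ × 0.0113))^(1/4).
T = (1.36×10^13)^(1/4) = 1920 K.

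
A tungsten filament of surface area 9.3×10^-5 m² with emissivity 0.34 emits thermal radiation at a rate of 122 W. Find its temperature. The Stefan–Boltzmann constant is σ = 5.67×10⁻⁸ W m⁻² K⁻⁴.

From P = εσAT⁴, T = (P / εσA)^(1/4) = (122 / (0.34 × 5.67×10⁻⁸ × 9.30×10^-5))^(1/4).
T = (6.80×10^13)^(1/4) = 2870 K.

T ≈ 2870 K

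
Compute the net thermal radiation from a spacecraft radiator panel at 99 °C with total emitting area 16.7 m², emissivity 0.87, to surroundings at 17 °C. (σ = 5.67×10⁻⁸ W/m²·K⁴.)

Q ≈ 9950 W

Convert: 99 °C = 372 K; 17 °C = 290 K.
Q = εσA(T⁴ − T_s⁴). T⁴ − T_s⁴ = (372)⁴ − (290)⁴ = 1.92×10^10 − 7.07×10^9 = 1.21×10^10 K⁴.
Q = 0.87 × 5.67×10⁻⁸ × 16.7 × 1.21×10^10 = 9950 W.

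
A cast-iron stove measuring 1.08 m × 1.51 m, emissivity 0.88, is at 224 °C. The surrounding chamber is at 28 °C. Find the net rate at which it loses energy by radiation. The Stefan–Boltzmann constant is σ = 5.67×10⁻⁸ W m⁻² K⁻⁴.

Q ≈ 4300 W

A = 1.08 × 1.51 = 1.63 m².
Convert: 224 °C = 497 K; 28 °C = 301 K.
Q = εσA(T⁴ − T_s⁴). T⁴ − T_s⁴ = (497)⁴ − (301)⁴ = 6.10×10^10 − 8.21×10^9 = 5.28×10^10 K⁴.
Q = 0.88 × 5.67×10⁻⁸ × 1.63 × 5.28×10^10 = 4300 W.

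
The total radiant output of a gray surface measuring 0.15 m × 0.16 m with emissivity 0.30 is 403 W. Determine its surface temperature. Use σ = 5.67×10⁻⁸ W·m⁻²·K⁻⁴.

T ≈ 997 K

A = 0.15 × 0.16 = 0.0240 m².
From P = εσAT⁴, T = (P / εσA)^(1/4) = (403 / (0.30 × 5.67×10⁻⁸ × 0.0240))^(1/4).
T = (9.87×10^11)^(1/4) = 997 K.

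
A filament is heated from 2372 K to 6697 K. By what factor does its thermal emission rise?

ratio ≈ 63.5

P ∝ T⁴, so the ratio is (6697/2372)⁴ = (2.823)⁴ = 63.5.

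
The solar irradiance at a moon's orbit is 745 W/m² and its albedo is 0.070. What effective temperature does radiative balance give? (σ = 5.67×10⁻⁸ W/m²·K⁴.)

Power absorbed = (1−a)S·πR²; power emitted = 4πR²σT⁴. Equating and cancelling πR²:
T = ((1−a)S / 4σ)^(1/4) = (693 / (4 × 5.67×10⁻⁸))^(1/4) = (3.05×10^9)^(1/4).
T = 235 K.

T ≈ 235 K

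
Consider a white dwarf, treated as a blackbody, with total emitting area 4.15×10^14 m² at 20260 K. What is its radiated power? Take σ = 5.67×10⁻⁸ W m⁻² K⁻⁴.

P ≈ 3.96×10^24 W

P = σAT⁴ = 5.67×10⁻⁸ × 4.15×10^14 × (20260)⁴ = 5.67×10⁻⁸ × 4.15×10^14 × 1.68×10^17.
P = 3.96×10^24 W.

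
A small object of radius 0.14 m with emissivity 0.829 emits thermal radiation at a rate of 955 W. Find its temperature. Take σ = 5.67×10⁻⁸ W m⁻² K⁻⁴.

A = 4πr² = 4π × (0.14)² = 0.246 m².
From P = εσAT⁴, T = (P / εσA)^(1/4) = (955 / (0.829 × 5.67×10⁻⁸ × 0.246))^(1/4).
T = (8.25×10^10)^(1/4) = 536 K.

T ≈ 536 K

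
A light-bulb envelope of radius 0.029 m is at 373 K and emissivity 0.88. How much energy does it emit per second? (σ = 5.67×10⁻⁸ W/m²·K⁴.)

A = 4πr² = 4π × (0.029)² = 0.0106 m².
Stefan–Boltzmann: P = εσAT⁴ = 0.88 × 5.67×10⁻⁸ × 0.0106 × (373)⁴ = 0.88 × 5.67×10⁻⁸ × 0.0106 × 1.94×10^10.
P = 10.2 W.

P ≈ 10.2 W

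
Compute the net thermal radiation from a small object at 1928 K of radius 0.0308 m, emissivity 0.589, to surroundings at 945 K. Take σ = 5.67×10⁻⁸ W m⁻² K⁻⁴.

A = 4πr² = 4π × (0.0308)² = 0.0119 m².
Q = εσA(T⁴ − T_s⁴). T⁴ − T_s⁴ = (1928)⁴ − (945)⁴ = 1.38×10^13 − 7.97×10^11 = 1.30×10^13 K⁴.
Q = 0.589 × 5.67×10⁻⁸ × 0.0119 × 1.30×10^13 = 5180 W.

Q ≈ 5180 W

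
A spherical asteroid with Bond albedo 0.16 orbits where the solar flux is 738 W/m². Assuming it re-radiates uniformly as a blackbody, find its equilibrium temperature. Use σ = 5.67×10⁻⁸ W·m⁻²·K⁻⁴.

Power absorbed = (1−a)S·πR²; power emitted = 4πR²σT⁴. Equating and cancelling πR²:
T = ((1−a)S / 4σ)^(1/4) = (620 / (4 × 5.67×10⁻⁸))^(1/4) = (2.73×10^9)^(1/4).
T = 229 K.

T ≈ 229 K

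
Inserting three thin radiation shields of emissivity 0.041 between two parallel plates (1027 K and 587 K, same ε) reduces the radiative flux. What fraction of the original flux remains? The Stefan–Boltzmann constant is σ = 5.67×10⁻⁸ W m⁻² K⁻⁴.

ratio ≈ 0.250

With N identical shields there are N+1 = 4 gaps in series, each with the same radiative resistance, so the flux falls to 1/(N+1) of its unshielded value.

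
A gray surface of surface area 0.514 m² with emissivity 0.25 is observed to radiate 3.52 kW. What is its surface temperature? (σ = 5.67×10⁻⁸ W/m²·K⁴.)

T ≈ 834 K

From P = εσAT⁴, T = (P / εσA)^(1/4) = (3520 / (0.25 × 5.67×10⁻⁸ × 0.514))^(1/4).
T = (4.83×10^11)^(1/4) = 834 K.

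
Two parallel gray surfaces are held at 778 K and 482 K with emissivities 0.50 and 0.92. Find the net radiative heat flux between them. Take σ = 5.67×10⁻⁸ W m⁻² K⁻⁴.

q ≈ 8490 W/m²

For two large parallel gray plates, q = σ(T₁⁴ − T₂⁴) / (1/ε₁ + 1/ε₂ − 1).
1/ε₁ + 1/ε₂ − 1 = 1/0.50 + 1/0.92 − 1 = 2.087.
T₁⁴ − T₂⁴ = 3.66×10^11 − 5.40×10^10 = 3.12×10^11 K⁴.
q = 5.67×10⁻⁸ × 3.12×10^11 / 2.087 = 8490 W/m².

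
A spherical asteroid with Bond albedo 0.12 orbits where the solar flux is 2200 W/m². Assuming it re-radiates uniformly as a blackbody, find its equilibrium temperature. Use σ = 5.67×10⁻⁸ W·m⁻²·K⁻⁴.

Power absorbed = (1−a)S·πR²; power emitted = 4πR²σT⁴. Equating and cancelling πR²:
T = ((1−a)S / 4σ)^(1/4) = (1940 / (4 × 5.67×10⁻⁸))^(1/4) = (8.54×10^9)^(1/4).
T = 304 K.

T ≈ 304 K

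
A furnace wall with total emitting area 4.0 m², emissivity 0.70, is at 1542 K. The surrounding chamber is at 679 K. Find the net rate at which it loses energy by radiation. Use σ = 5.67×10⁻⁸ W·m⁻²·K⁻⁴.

Q ≈ 8.64×10^5 W

Q = εσA(T⁴ − T_s⁴). T⁴ − T_s⁴ = (1542)⁴ − (679)⁴ = 5.65×10^12 − 2.13×10^11 = 5.44×10^12 K⁴.
Q = 0.70 × 5.67×10⁻⁸ × 4.00 × 5.44×10^12 = 8.64×10^5 W.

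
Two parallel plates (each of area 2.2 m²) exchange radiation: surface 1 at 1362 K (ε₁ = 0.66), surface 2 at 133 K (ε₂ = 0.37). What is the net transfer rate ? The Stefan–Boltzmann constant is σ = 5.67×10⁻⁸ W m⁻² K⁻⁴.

For two large parallel gray plates, q = σ(T₁⁴ − T₂⁴) / (1/ε₁ + 1/ε₂ − 1).
1/ε₁ + 1/ε₂ − 1 = 1/0.66 + 1/0.37 − 1 = 3.218.
T₁⁴ − T₂⁴ = 3.44×10^12 − 3.13×10^8 = 3.44×10^12 K⁴.
q = 5.67×10⁻⁸ × 3.44×10^12 / 3.218 = 60600 W/m².
Q = q·A = 60600 × 2.2 = 1.33×10^5 W.

Q ≈ 1.33×10^5 W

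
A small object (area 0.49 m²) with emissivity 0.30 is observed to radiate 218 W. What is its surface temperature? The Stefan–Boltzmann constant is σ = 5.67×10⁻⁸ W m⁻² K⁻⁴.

T ≈ 402 K

From P = εσAT⁴, T = (P / εσA)^(1/4) = (218 / (0.30 × 5.67×10⁻⁸ × 0.490))^(1/4).
T = (2.62×10^10)^(1/4) = 402 K.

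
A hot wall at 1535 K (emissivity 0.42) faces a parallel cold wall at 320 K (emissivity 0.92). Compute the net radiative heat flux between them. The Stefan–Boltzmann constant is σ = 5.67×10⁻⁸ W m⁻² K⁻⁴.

For two large parallel gray plates, q = σ(T₁⁴ − T₂⁴) / (1/ε₁ + 1/ε₂ − 1).
1/ε₁ + 1/ε₂ − 1 = 1/0.42 + 1/0.92 − 1 = 2.468.
T₁⁴ − T₂⁴ = 5.55×10^12 − 1.05×10^10 = 5.54×10^12 K⁴.
q = 5.67×10⁻⁸ × 5.54×10^12 / 2.468 = 1.27×10^5 W/m².

q ≈ 1.27×10^5 W/m²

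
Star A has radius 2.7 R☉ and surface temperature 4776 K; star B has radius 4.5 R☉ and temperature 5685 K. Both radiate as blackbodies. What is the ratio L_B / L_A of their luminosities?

L_B/L_A ≈ 5.58

L = 4πR²σT⁴ ∝ R²T⁴, so L_B/L_A = (4.5/2.7)² × (5685/4776)⁴ = 2.78 × 2.01 = 5.58.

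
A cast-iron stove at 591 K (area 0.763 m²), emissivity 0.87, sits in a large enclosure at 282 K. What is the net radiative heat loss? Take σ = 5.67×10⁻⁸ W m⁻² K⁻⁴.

Q = εσA(T⁴ − T_s⁴). T⁴ − T_s⁴ = (591)⁴ − (282)⁴ = 1.22×10^11 − 6.32×10^9 = 1.16×10^11 K⁴.
Q = 0.87 × 5.67×10⁻⁸ × 0.763 × 1.16×10^11 = 4350 W.

Q ≈ 4350 W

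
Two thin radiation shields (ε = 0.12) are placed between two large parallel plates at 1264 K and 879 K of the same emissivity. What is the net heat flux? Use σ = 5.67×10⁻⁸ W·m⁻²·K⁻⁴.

q ≈ 2360 W/m²

Each of the 3 gaps contributes resistance (2/ε − 1) = 2/0.12 − 1 = 15.67; total = 47.00.
q = σ(T₁⁴ − T₂⁴) / 47.00 = 5.67×10⁻⁸ × 1.96×10^12 / 47.00 = 2360 W/m².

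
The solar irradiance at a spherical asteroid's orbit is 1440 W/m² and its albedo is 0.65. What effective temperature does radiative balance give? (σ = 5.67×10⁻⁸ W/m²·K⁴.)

Power absorbed = (1−a)S·πR²; power emitted = 4πR²σT⁴. Equating and cancelling πR²:
T = ((1−a)S / 4σ)^(1/4) = (504 / (4 × 5.67×10⁻⁸))^(1/4) = (2.22×10^9)^(1/4).
T = 217 K.

T ≈ 217 K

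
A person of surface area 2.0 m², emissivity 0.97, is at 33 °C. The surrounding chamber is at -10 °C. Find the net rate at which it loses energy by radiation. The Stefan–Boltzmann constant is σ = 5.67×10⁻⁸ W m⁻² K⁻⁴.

Q ≈ 438 W

Convert: 33 °C = 306 K; -10 °C = 263 K.
Q = εσA(T⁴ − T_s⁴). T⁴ − T_s⁴ = (306)⁴ − (263)⁴ = 8.77×10^9 − 4.78×10^9 = 3.98×10^9 K⁴.
Q = 0.97 × 5.67×10⁻⁸ × 2.00 × 3.98×10^9 = 438 W.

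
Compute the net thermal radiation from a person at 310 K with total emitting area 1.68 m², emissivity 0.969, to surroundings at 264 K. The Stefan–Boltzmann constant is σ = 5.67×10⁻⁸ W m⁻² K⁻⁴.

Q = εσA(T⁴ − T_s⁴). T⁴ − T_s⁴ = (310)⁴ − (264)⁴ = 9.24×10^9 − 4.86×10^9 = 4.38×10^9 K⁴.
Q = 0.969 × 5.67×10⁻⁸ × 1.68 × 4.38×10^9 = 404 W.

Q ≈ 404 W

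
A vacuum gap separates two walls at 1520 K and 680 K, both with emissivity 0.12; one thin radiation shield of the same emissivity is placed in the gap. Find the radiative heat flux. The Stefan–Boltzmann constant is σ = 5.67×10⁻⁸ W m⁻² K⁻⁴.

q ≈ 9270 W/m²

Each of the 2 gaps contributes resistance (2/ε − 1) = 2/0.12 − 1 = 15.67; total = 31.33.
q = σ(T₁⁴ − T₂⁴) / 31.33 = 5.67×10⁻⁸ × 5.12×10^12 / 31.33 = 9270 W/m².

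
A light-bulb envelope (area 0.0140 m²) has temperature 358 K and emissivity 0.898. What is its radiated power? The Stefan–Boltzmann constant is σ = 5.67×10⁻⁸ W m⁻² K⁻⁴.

P ≈ 11.7 W

Stefan–Boltzmann: P = εσAT⁴ = 0.898 × 5.67×10⁻⁸ × 0.0140 × (358)⁴ = 0.898 × 5.67×10⁻⁸ × 0.0140 × 1.64×10^10.
P = 11.7 W.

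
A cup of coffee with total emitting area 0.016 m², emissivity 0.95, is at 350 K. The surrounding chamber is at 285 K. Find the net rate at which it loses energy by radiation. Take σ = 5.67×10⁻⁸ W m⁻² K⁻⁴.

Q ≈ 7.25 W

Q = εσA(T⁴ − T_s⁴). T⁴ − T_s⁴ = (350)⁴ − (285)⁴ = 1.50×10^10 − 6.60×10^9 = 8.41×10^9 K⁴.
Q = 0.95 × 5.67×10⁻⁸ × 0.0160 × 8.41×10^9 = 7.25 W.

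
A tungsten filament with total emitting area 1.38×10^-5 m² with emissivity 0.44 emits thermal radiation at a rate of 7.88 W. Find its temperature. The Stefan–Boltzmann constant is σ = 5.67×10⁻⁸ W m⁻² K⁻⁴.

From P = εσAT⁴, T = (P / εσA)^(1/4) = (7.88 / (0.44 × 5.67×10⁻⁸ × 1.38×10^-5))^(1/4).
T = (2.29×10^13)^(1/4) = 2190 K.

T ≈ 2190 K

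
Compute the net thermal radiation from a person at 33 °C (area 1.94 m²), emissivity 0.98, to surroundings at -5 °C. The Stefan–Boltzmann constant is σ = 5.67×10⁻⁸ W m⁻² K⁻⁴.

Q ≈ 389 W

Convert: 33 °C = 306 K; -5 °C = 268 K.
Q = εσA(T⁴ − T_s⁴). T⁴ − T_s⁴ = (306)⁴ − (268)⁴ = 8.77×10^9 − 5.16×10^9 = 3.61×10^9 K⁴.
Q = 0.98 × 5.67×10⁻⁸ × 1.94 × 3.61×10^9 = 389 W.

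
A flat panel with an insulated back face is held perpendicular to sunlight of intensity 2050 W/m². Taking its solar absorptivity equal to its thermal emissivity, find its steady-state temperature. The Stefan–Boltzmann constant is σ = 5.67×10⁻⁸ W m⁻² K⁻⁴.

T ≈ 436 K

Absorbed flux αS = emitted flux εσT⁴ (one radiating face); with α = ε, T = (S/σ)^(1/4).
T = (2050 / 5.67×10⁻⁸)^(1/4) = (3.62×10^10)^(1/4).
T = 436 K.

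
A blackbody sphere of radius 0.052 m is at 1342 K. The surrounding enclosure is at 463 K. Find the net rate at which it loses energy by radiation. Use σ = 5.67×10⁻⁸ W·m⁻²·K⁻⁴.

Q ≈ 6160 W

A = 4πr² = 4π × (0.052)² = 0.0340 m².
Q = σA(T⁴ − T_s⁴). T⁴ − T_s⁴ = (1342)⁴ − (463)⁴ = 3.24×10^12 − 4.60×10^10 = 3.20×10^12 K⁴.
Q = 5.67×10⁻⁸ × 0.0340 × 3.20×10^12 = 6160 W.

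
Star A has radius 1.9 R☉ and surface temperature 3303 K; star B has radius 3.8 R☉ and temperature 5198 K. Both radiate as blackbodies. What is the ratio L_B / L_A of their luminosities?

L = 4πR²σT⁴ ∝ R²T⁴, so L_B/L_A = (3.8/1.9)² × (5198/3303)⁴ = 4.00 × 6.13 = 24.5.

L_B/L_A ≈ 24.5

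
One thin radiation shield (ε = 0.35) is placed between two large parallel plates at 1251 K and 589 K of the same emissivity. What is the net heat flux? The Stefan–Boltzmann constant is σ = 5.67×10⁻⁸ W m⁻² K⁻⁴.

Each of the 2 gaps contributes resistance (2/ε − 1) = 2/0.35 − 1 = 4.714; total = 9.429.
q = σ(T₁⁴ − T₂⁴) / 9.429 = 5.67×10⁻⁸ × 2.33×10^12 / 9.429 = 14000 W/m².

q ≈ 14000 W/m²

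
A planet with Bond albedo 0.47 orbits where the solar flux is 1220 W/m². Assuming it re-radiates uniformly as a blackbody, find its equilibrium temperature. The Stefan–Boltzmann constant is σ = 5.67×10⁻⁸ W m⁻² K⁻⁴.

Power absorbed = (1−a)S·πR²; power emitted = 4πR²σT⁴. Equating and cancelling πR²:
T = ((1−a)S / 4σ)^(1/4) = (647 / (4 × 5.67×10⁻⁸))^(1/4) = (2.85×10^9)^(1/4).
T = 231 K.

T ≈ 231 K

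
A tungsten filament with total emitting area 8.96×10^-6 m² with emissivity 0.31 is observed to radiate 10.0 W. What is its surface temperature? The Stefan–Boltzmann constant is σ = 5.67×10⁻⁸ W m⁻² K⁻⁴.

From P = εσAT⁴, T = (P / εσA)^(1/4) = (10.0 / (0.31 × 5.67×10⁻⁸ × 8.96×10^-6))^(1/4).
T = (6.35×10^13)^(1/4) = 2820 K.

T ≈ 2820 K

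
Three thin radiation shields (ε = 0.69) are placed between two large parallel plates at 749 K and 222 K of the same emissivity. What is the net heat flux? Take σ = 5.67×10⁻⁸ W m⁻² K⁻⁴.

q ≈ 2330 W/m²

Each of the 4 gaps contributes resistance (2/ε − 1) = 2/0.69 − 1 = 1.899; total = 7.594.
q = σ(T₁⁴ − T₂⁴) / 7.594 = 5.67×10⁻⁸ × 3.12×10^11 / 7.594 = 2330 W/m².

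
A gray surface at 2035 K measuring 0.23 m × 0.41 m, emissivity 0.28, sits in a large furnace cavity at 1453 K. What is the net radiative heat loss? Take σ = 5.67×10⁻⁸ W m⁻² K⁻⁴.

A = 0.23 × 0.41 = 0.0943 m².
Q = εσA(T⁴ − T_s⁴). T⁴ − T_s⁴ = (2035)⁴ − (1453)⁴ = 1.71×10^13 − 4.46×10^12 = 1.27×10^13 K⁴.
Q = 0.28 × 5.67×10⁻⁸ × 0.0943 × 1.27×10^13 = 19000 W.

Q ≈ 19000 W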